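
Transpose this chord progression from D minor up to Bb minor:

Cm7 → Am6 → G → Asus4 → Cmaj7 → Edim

D minor up to Bb minor is a minor sixth; each chord root moves by that interval while the quality stays the same.
Cm7: root C up a minor sixth → Ab, giving Abm7.
Am6: root A up a minor sixth → F, giving Fm6.
G: root G up a minor sixth → Eb, giving Eb.
Asus4: root A up a minor sixth → F, giving Fsus4.
Cmaj7: root C up a minor sixth → Ab, giving Abmaj7.
Edim: root E up a minor sixth → C, giving Cdim.

Abm7 Fm6 Eb Fsus4 Abmaj7 Cdim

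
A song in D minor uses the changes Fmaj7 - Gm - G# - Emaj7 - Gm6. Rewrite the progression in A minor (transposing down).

Cmaj7 Dm D# Bmaj7 Dm6

D minor down to A minor is a perfect fourth; each chord root moves by that interval while the quality stays the same.
Fmaj7: root F down a perfect fourth → C, giving Cmaj7.
Gm: root G down a perfect fourth → D, giving Dm.
G#: root G# down a perfect fourth → D#, giving D#.
Emaj7: root E down a perfect fourth → B, giving Bmaj7.
Gm6: root G down a perfect fourth → D, giving Dm6.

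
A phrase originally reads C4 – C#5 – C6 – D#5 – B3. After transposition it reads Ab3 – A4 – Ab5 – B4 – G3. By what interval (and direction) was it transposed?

From C4 to Ab3 is 3 letter names — a third of some quality.
Ab3 to C4 is 4 semitones, which makes it a major third; the second version is lower, so the direction is down.
Checking another pair — B3 → G3 — gives the same interval.

down a major third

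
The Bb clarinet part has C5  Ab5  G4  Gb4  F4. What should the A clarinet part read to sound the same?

Db5 Bbb5 Ab4 Abb4 Gb4

First find concert pitch: the Bb clarinet sounds a major second below written, so C5 Ab5 G4 Gb4 F4 sounds Bb4 Gb5 F4 Fb4 Eb4.
Then write for A clarinet: it sounds a minor third below written, so the part must be a minor third above concert.
Bb4 → Db5
Gb5 → Bbb5
F4 → Ab4
Fb4 → Abb4
Eb4 → Gb4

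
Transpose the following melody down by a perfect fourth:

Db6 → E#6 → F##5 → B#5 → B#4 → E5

Db6 -> Ab5
E#6 -> B#5
F##5 -> C##5
B#5 -> F##5
B#4 -> F##4
E5 -> B4

Ab5 B#5 C##5 F##5 F##4 B4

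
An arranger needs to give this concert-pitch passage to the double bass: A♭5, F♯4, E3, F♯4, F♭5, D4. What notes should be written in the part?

The double bass sounds a perfect octave below written, so the written part must be a perfect octave above concert — transpose each note up.
Ab5 -> Ab6
F#4 -> F#5
E3 -> E4
F#4 -> F#5
Fb5 -> Fb6
D4 -> D5

Ab6 F#5 E4 F#5 Fb6 D5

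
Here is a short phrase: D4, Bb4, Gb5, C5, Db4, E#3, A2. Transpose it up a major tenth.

D4 gives F#5
Bb4 gives D6
Gb5 gives Bb6
C5 gives E6
Db4 gives F5
E#3 gives G##4
A2 gives C#4

F#5 D6 Bb6 E6 F5 G##4 C#4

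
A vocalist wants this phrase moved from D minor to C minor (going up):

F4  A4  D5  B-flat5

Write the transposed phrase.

Eb5 G5 C6 Ab6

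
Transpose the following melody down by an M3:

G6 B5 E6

Eb6 G5 C6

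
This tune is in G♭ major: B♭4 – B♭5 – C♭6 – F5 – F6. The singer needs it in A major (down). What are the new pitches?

C#4 C#5 D5 G#4 G#5

G♭ major to A major down is a diminished seventh, so every note moves down by that interval.
Bb4 → C#4
Bb5 → C#5
Cb6 → D5
F5 → G#4
F6 → G#5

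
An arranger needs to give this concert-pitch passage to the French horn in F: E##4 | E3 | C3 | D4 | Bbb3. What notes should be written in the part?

B##4 B3 G3 A4 Fb4

The French horn in F sounds a perfect fifth below written, so the written part must be a perfect fifth above concert — transpose each note up.
E##4 -> B##4
E3 -> B3
C3 -> G3
D4 -> A4
Bbb3 -> Fb4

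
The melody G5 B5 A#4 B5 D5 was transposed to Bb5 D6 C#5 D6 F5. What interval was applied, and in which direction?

Take the first pair: G5 → Bb5. G to B spans 3 letter names, so the interval is some kind of third.
G5 to Bb5 is 3 semitones, which makes it a minor third; the second version is higher, so the direction is up.
Checking another pair — D5 → F5 — gives the same interval.

up a minor third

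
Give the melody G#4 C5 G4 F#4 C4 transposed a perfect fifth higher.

G#4 up a perfect fifth is D#5.
C5: a fifth up reaches G, and 7 semitones makes it G5.
G4 up a perfect fifth is D5.
F#4 up a perfect fifth is C#5.
C4 up a perfect fifth is G4.

D#5 G5 D5 C#5 G4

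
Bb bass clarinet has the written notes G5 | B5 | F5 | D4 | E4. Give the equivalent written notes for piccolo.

F3 A3 Eb3 C2 D2

First find concert pitch: the Bb bass clarinet sounds a major ninth below written, so G5 B5 F5 D4 E4 sounds F4 A4 Eb4 C3 D3.
Then write for piccolo: it sounds a perfect octave above written, so the part must be a perfect octave below concert.
F4 → F3
A4 → A3
Eb4 → Eb3
C3 → C2
D3 → D2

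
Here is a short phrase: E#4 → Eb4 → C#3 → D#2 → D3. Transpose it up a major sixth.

C##5 C5 A#3 B#2 B3

E#4 up a major sixth is C##5.
Eb4 up a major sixth is C5.
C#3 up a major sixth is A#3.
D#2 up a major sixth is B#2.
D3 up a major sixth is B3.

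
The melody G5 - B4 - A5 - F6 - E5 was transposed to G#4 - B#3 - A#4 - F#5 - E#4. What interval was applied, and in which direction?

Take the first pair: G5 → G#4. G to G spans 8 letter names, so the interval is some kind of octave.
G#4 to G5 is 11 semitones, which makes it a diminished octave; the second version is lower, so the direction is down.
Checking another pair — E5 → E#4 — gives the same interval.

down a diminished octave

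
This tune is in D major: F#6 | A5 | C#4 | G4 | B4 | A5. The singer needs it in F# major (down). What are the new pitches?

A#5 C#5 E#3 B3 D#4 C#5

From D down to F# is a minor sixth; apply that to each pitch.
F#6 becomes A#5
A5 becomes C#5
C#4 becomes E#3
G4 becomes B3
B4 becomes D#4
A5 becomes C#5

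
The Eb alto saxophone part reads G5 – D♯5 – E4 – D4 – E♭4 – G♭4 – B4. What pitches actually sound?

The Eb alto saxophone sounds a major sixth below written, so transpose each written note down a major sixth.
G5 → Bb4
D#5 → F#4
E4 → G3
D4 → F3
Eb4 → Gb3
Gb4 → Bbb3
B4 → D4

Bb4 F#4 G3 F3 Gb3 Bbb3 D4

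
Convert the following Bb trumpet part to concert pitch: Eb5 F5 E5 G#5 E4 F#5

Written C4 on the Bb trumpet sounds as Bb3, a major second lower; apply that shift to every note.
Eb5 to Db5
F5 to Eb5
E5 to D5
G#5 to F#5
E4 to D4
F#5 to E5

Db5 Eb5 D5 F#5 D4 E5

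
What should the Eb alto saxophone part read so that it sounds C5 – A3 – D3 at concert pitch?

A5 F#4 B3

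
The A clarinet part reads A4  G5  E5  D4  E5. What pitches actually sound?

F#4 E5 C#5 B3 C#5

Written C4 on the A clarinet sounds as A3, a minor third lower; apply that shift to every note.
A4 to F#4
G5 to E5
E5 to C#5
D4 to B3
E5 to C#5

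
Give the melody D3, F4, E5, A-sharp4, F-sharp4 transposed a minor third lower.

D3 down a minor third is B2.
F4: a third down reaches D, and 3 semitones makes it D4.
E5: a third down reaches C, and 3 semitones makes it C#5.
A#4: a third down reaches F, and 3 semitones makes it F##4.
F#4: a third down reaches D, and 3 semitones makes it D#4.

B2 D4 C#5 F##4 D#4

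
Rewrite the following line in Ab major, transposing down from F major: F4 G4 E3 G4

Ab3 Bb3 G2 Bb3

F major to Ab major down is a major sixth, so every note moves down by that interval.
F4 to Ab3
G4 to Bb3
E3 to G2
G4 to Bb3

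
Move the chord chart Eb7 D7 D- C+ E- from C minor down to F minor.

C minor down to F minor is a perfect fifth; each chord root moves by that interval while the quality stays the same.
Eb7: root Eb down a perfect fifth → Ab, giving Ab7.
D7: root D down a perfect fifth → G, giving G7.
D-: root D down a perfect fifth → G, giving G-.
C+: root C down a perfect fifth → F, giving F+.
E-: root E down a perfect fifth → A, giving A-.

Ab7 G7 G- F+ A-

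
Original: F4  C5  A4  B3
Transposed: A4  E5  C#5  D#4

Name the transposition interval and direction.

From F4 to A4 is 3 letter names — a third of some quality.
F4 to A4 is 4 semitones, which makes it a major third; the second version is higher, so the direction is up.
Checking another pair — B3 → D#4 — gives the same interval.

up a major third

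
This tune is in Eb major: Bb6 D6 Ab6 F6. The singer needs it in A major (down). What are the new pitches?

E6 G#5 D6 B5

Eb major to A major down is a diminished fifth, so every note moves down by that interval.
Bb6 gives E6
D6 gives G#5
Ab6 gives D6
F6 gives B5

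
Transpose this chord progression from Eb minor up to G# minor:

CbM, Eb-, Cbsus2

EM G#- Esus2

Eb minor up to G# minor is an augmented third; each chord root moves by that interval while the quality stays the same.
CbM: root Cb up an augmented third → E, giving EM.
Eb-: root Eb up an augmented third → G#, giving G#-.
Cbsus2: root Cb up an augmented third → E, giving Esus2.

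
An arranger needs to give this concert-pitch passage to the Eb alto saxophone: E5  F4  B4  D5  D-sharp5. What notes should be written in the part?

Written C4 sounds as Eb3 on the Eb alto saxophone, so concert pitches are written a major sixth up.
E5 becomes C#6
F4 becomes D5
B4 becomes G#5
D5 becomes B5
D#5 becomes B#5

C#6 D5 G#5 B5 B#5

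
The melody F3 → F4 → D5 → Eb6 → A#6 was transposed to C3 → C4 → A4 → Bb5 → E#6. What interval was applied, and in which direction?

From F3 to C3 is 4 letter names — a fourth of some quality.
C3 to F3 is 5 semitones, which makes it a perfect fourth; the second version is lower, so the direction is down.
Checking another pair — A#6 → E#6 — gives the same interval.

down a perfect fourth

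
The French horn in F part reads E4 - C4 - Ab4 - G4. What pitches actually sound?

The French horn in F sounds a perfect fifth below written, so transpose each written note down a perfect fifth.
E4 becomes A3
C4 becomes F3
Ab4 becomes Db4
G4 becomes C4

A3 F3 Db4 C4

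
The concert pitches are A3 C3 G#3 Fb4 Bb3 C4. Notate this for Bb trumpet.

The Bb trumpet sounds a major second below written, so the written part must be a major second above concert — transpose each note up.
A3 gives B3
C3 gives D3
G#3 gives A#3
Fb4 gives Gb4
Bb3 gives C4
C4 gives D4

B3 D3 A#3 Gb4 C4 D4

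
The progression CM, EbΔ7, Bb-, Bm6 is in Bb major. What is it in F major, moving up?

GM BbΔ7 F- F#m6

Bb major up to F major is a perfect fifth; each chord root moves by that interval while the quality stays the same.
CM: root C up a perfect fifth → G, giving GM.
EbΔ7: root Eb up a perfect fifth → Bb, giving BbΔ7.
Bb-: root Bb up a perfect fifth → F, giving F-.
Bm6: root B up a perfect fifth → F#, giving F#m6.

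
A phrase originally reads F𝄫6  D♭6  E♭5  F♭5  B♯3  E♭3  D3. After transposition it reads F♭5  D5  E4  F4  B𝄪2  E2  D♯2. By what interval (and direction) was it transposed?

From Fbb6 to Fb5 is 8 letter names — an octave of some quality.
Fb5 to Fbb6 is 11 semitones, which makes it a diminished octave; the second version is lower, so the direction is down.
Checking another pair — D3 → D#2 — gives the same interval.

down a diminished octave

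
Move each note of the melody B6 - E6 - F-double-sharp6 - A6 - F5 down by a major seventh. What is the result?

C6 F5 G#5 Bb5 Gb4

B6 -> C6
E6 -> F5
F##6 -> G#5
A6 -> Bb5
F5 -> Gb4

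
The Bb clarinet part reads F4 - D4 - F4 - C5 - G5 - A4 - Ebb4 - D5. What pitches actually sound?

Written C4 on the Bb clarinet sounds as Bb3, a major second lower; apply that shift to every note.
F4 becomes Eb4
D4 becomes C4
F4 becomes Eb4
C5 becomes Bb4
G5 becomes F5
A4 becomes G4
Ebb4 becomes Dbb4
D5 becomes C5

Eb4 C4 Eb4 Bb4 F5 G4 Dbb4 C5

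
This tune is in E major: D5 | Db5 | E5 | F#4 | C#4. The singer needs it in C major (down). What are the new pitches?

Bb4 Bbb4 C5 D4 A3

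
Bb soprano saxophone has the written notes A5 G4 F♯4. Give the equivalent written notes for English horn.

D6 C5 B4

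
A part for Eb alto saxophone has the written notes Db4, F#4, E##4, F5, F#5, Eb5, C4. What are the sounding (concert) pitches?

Fb3 A3 G##3 Ab4 A4 Gb4 Eb3

The Eb alto saxophone sounds a major sixth below written, so transpose each written note down a major sixth.
Db4 gives Fb3
F#4 gives A3
E##4 gives G##3
F5 gives Ab4
F#5 gives A4
Eb5 gives Gb4
C4 gives Eb3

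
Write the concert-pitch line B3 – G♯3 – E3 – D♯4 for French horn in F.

F#4 D#4 B3 A#4

The French horn in F sounds a perfect fifth below written, so the written part must be a perfect fifth above concert — transpose each note up.
B3 → F#4
G#3 → D#4
E3 → B3
D#4 → A#4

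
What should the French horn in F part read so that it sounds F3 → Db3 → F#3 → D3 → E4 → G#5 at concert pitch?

C4 Ab3 C#4 A3 B4 D#6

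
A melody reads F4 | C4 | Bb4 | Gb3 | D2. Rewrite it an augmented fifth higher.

C#5 G#4 F#5 D4 A#2

F4 gives C#5
C4 gives G#4
Bb4 gives F#5
Gb3 gives D4
D2 gives A#2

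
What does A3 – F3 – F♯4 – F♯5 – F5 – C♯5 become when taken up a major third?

A3 becomes C#4
F3 becomes A3
F#4 becomes A#4
F#5 becomes A#5
F5 becomes A5
C#5 becomes E#5

C#4 A3 A#4 A#5 A5 E#5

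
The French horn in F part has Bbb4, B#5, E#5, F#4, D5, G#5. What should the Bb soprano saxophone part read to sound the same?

First find concert pitch: the French horn in F sounds a perfect fifth below written, so Bbb4 B#5 E#5 F#4 D5 G#5 sounds Ebb4 E#5 A#4 B3 G4 C#5.
Then write for Bb soprano saxophone: it sounds a major second below written, so the part must be a major second above concert.
Ebb4 → Fb4
E#5 → F##5
A#4 → B#4
B3 → C#4
G4 → A4
C#5 → D#5

Fb4 F##5 B#4 C#4 A4 D#5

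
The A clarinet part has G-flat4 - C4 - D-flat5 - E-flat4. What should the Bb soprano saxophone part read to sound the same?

F4 B3 C5 D4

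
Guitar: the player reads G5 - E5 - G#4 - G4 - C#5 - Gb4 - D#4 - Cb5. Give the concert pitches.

G4 E4 G#3 G3 C#4 Gb3 D#3 Cb4

The guitar sounds a perfect octave below written, so transpose each written note down a perfect octave.
G5 gives G4
E5 gives E4
G#4 gives G#3
G4 gives G3
C#5 gives C#4
Gb4 gives Gb3
D#4 gives D#3
Cb5 gives Cb4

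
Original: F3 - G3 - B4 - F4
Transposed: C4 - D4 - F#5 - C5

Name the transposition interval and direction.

Take the first pair: F3 → C4. F to C spans 5 letter names, so the interval is some kind of fifth.
F3 to C4 is 7 semitones, which makes it a perfect fifth; the second version is higher, so the direction is up.
Checking another pair — F4 → C5 — gives the same interval.

up a perfect fifth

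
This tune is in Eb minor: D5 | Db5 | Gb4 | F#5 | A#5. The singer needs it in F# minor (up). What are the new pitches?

From Eb up to F# is an augmented second; apply that to each pitch.
D5 to E#5
Db5 to E5
Gb4 to A4
F#5 to G##5
A#5 to B##5

E#5 E5 A4 G##5 B##5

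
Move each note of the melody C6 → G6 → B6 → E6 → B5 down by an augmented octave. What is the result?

C6 gives Cb5
G6 gives Gb5
B6 gives Bb5
E6 gives Eb5
B5 gives Bb4

Cb5 Gb5 Bb5 Eb5 Bb4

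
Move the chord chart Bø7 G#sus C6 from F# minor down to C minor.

F# minor down to C minor is an augmented fourth; each chord root moves by that interval while the quality stays the same.
Bø7: root B down an augmented fourth → F, giving Fø7.
G#sus: root G# down an augmented fourth → D, giving Dsus.
C6: root C down an augmented fourth → Gb, giving Gb6.

Fø7 Dsus Gb6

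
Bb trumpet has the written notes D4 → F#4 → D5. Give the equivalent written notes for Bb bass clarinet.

D5 F#5 D6

First find concert pitch: the Bb trumpet sounds a major second below written, so D4 F#4 D5 sounds C4 E4 C5.
Then write for Bb bass clarinet: it sounds a major ninth below written, so the part must be a major ninth above concert.
C4 → D5
E4 → F#5
C5 → D6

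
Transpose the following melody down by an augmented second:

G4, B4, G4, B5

Fb4 Ab4 Fb4 Ab5

G4 becomes Fb4
B4 becomes Ab4
G4 becomes Fb4
B5 becomes Ab5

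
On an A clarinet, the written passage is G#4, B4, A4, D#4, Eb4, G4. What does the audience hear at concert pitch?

E#4 G#4 F#4 B#3 C4 E4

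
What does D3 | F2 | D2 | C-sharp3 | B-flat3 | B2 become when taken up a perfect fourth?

D3 → G3
F2 → Bb2
D2 → G2
C#3 → F#3
Bb3 → Eb4
B2 → E3

G3 Bb2 G2 F#3 Eb4 E3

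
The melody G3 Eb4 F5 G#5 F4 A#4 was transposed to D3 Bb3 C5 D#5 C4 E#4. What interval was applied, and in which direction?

down a perfect fourth

Take the first pair: G3 → D3. G to D spans 4 letter names, so the interval is some kind of fourth.
D3 to G3 is 5 semitones, which makes it a perfect fourth; the second version is lower, so the direction is down.
Checking another pair — A#4 → E#4 — gives the same interval.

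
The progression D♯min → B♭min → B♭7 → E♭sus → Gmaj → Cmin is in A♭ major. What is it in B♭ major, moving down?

E#min Cmin C7 Fsus Amaj Dmin

A♭ major down to B♭ major is a minor seventh; each chord root moves by that interval while the quality stays the same.
D♯min: root D♯ down a minor seventh → E#, giving E#min.
B♭min: root B♭ down a minor seventh → C, giving Cmin.
B♭7: root B♭ down a minor seventh → C, giving C7.
E♭sus: root E♭ down a minor seventh → F, giving Fsus.
Gmaj: root G down a minor seventh → A, giving Amaj.
Cmin: root C down a minor seventh → D, giving Dmin.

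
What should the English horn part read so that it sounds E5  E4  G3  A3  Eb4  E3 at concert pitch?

The English horn sounds a perfect fifth below written, so the written part must be a perfect fifth above concert — transpose each note up.
E5 -> B5
E4 -> B4
G3 -> D4
A3 -> E4
Eb4 -> Bb4
E3 -> B3

B5 B4 D4 E4 Bb4 B3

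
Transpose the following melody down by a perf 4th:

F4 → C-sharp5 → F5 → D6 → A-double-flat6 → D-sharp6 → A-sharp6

F4 gives C4
C#5 gives G#4
F5 gives C5
D6 gives A5
Abb6 gives Ebb6
D#6 gives A#5
A#6 gives E#6

C4 G#4 C5 A5 Ebb6 A#5 E#6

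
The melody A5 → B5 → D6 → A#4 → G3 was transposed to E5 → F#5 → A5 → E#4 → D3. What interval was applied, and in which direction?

down a perfect fourth

From A5 to E5 is 4 letter names — a fourth of some quality.
E5 to A5 is 5 semitones, which makes it a perfect fourth; the second version is lower, so the direction is down.
Checking another pair — G3 → D3 — gives the same interval.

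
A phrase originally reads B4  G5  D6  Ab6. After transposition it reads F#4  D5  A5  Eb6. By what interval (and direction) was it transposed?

down a perfect fourth

Take the first pair: B4 → F#4. B to F spans 4 letter names, so the interval is some kind of fourth.
F#4 to B4 is 5 semitones, which makes it a perfect fourth; the second version is lower, so the direction is down.
Checking another pair — Ab6 → Eb6 — gives the same interval.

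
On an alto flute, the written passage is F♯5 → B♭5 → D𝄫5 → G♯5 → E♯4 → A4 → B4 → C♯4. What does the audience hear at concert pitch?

C#5 F5 Abb4 D#5 B#3 E4 F#4 G#3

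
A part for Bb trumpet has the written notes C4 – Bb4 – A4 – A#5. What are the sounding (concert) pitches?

The Bb trumpet sounds a major second below written, so transpose each written note down a major second.
C4 to Bb3
Bb4 to Ab4
A4 to G4
A#5 to G#5

Bb3 Ab4 G4 G#5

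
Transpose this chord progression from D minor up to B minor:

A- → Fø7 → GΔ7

D minor up to B minor is a major sixth; each chord root moves by that interval while the quality stays the same.
A-: root A up a major sixth → F#, giving F#-.
Fø7: root F up a major sixth → D, giving Dø7.
GΔ7: root G up a major sixth → E, giving EΔ7.

F#- Dø7 EΔ7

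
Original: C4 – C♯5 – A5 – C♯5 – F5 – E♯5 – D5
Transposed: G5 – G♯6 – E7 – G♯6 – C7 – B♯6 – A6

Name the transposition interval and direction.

Take the first pair: C4 → G5. C to G spans 12 letter names, so the interval is some kind of twelfth.
C4 to G5 is 19 semitones, which makes it a perfect twelfth; the second version is higher, so the direction is up.
Checking another pair — D5 → A6 — gives the same interval.

up a perfect twelfth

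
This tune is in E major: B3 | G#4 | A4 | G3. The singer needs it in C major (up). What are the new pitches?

From E up to C is a minor sixth; apply that to each pitch.
B3 → G4
G#4 → E5
A4 → F5
G3 → Eb4

G4 E5 F5 Eb4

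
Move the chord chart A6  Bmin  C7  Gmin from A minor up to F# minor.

F#6 G#min A7 Emin

A minor up to F# minor is a major sixth; each chord root moves by that interval while the quality stays the same.
A6: root A up a major sixth → F#, giving F#6.
Bmin: root B up a major sixth → G#, giving G#min.
C7: root C up a major sixth → A, giving A7.
Gmin: root G up a major sixth → E, giving Emin.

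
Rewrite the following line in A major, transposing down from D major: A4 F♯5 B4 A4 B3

E4 C#5 F#4 E4 F#3

D major to A major down is a perfect fourth, so every note moves down by that interval.
A4 gives E4
F#5 gives C#5
B4 gives F#4
A4 gives E4
B3 gives F#3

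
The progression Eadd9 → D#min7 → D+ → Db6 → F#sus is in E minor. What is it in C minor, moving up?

Cadd9 Bmin7 Bb+ Bbb6 Dsus

E minor up to C minor is a minor sixth; each chord root moves by that interval while the quality stays the same.
Eadd9: root E up a minor sixth → C, giving Cadd9.
D#min7: root D# up a minor sixth → B, giving Bmin7.
D+: root D up a minor sixth → Bb, giving Bb+.
Db6: root Db up a minor sixth → Bbb, giving Bbb6.
F#sus: root F# up a minor sixth → D, giving Dsus.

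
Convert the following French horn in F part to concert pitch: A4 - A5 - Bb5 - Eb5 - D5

D4 D5 Eb5 Ab4 G4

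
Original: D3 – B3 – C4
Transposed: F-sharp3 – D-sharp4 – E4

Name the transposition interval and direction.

up a major third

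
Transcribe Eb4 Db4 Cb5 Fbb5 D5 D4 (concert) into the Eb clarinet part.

C4 Bb3 Ab4 Dbb5 B4 B3

The Eb clarinet sounds a minor third above written, so the written part must be a minor third below concert — transpose each note down.
Eb4 becomes C4
Db4 becomes Bb3
Cb5 becomes Ab4
Fbb5 becomes Dbb5
D5 becomes B4
D4 becomes B3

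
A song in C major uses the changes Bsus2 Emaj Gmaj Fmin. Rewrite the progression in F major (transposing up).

Esus2 Amaj Cmaj Bbmin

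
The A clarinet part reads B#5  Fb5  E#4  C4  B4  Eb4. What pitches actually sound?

G##5 Db5 C##4 A3 G#4 C4

The A clarinet sounds a minor third below written, so transpose each written note down a minor third.
B#5 gives G##5
Fb5 gives Db5
E#4 gives C##4
C4 gives A3
B4 gives G#4
Eb4 gives C4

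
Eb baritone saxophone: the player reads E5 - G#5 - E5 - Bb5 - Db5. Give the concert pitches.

The Eb baritone saxophone sounds a major thirteenth below written, so transpose each written note down a major thirteenth.
E5 → G3
G#5 → B3
E5 → G3
Bb5 → Db4
Db5 → Fb3

G3 B3 G3 Db4 Fb3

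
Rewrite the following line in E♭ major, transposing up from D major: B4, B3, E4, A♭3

C5 C4 F4 Bbb3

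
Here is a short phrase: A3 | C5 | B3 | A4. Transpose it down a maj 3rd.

F3 Ab4 G3 F4

A3 down a major third is F3.
C5: a third down reaches A, and 4 semitones makes it Ab4.
B3: a third down reaches G, and 4 semitones makes it G3.
A4 down a major third is F4.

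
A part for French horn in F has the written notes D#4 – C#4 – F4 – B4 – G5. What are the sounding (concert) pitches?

Written C4 on the French horn in F sounds as F3, a perfect fifth lower; apply that shift to every note.
D#4 to G#3
C#4 to F#3
F4 to Bb3
B4 to E4
G5 to C5

G#3 F#3 Bb3 E4 C5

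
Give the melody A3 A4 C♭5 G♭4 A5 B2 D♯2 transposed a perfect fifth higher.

E4 E5 Gb5 Db5 E6 F#3 A#2

A3 up a perfect fifth is E4.
A perfect fifth up from A4 gives E5.
Cb5 up a perfect fifth is Gb5.
Gb4 up a perfect fifth is Db5.
A5: a fifth up reaches E, and 7 semitones makes it E6.
B2: a fifth up reaches F, and 7 semitones makes it F#3.
D#2: a fifth up reaches A, and 7 semitones makes it A#2.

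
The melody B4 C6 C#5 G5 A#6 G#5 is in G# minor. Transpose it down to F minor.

Ab4 Bbb5 Bb4 Fb5 G6 F5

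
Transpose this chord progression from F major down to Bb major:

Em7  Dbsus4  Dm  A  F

Am7 Gbsus4 Gm D Bb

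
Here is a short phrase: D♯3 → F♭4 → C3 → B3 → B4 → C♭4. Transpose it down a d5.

G##2 Bb3 F#2 E#3 E#4 F3

D#3 becomes G##2
Fb4 becomes Bb3
C3 becomes F#2
B3 becomes E#3
B4 becomes E#4
Cb4 becomes F3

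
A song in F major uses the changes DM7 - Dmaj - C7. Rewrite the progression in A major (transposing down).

F#M7 F#maj E7

F major down to A major is a minor sixth; each chord root moves by that interval while the quality stays the same.
DM7: root D down a minor sixth → F#, giving F#M7.
Dmaj: root D down a minor sixth → F#, giving F#maj.
C7: root C down a minor sixth → E, giving E7.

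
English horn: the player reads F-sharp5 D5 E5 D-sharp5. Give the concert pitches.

B4 G4 A4 G#4

Written C4 on the English horn sounds as F3, a perfect fifth lower; apply that shift to every note.
F#5 gives B4
D5 gives G4
E5 gives A4
D#5 gives G#4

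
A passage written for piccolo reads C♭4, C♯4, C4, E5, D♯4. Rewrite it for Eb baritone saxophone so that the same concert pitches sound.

Ab6 A#6 A6 C#8 B#6

First find concert pitch: the piccolo sounds a perfect octave above written, so C♭4 C♯4 C4 E5 D♯4 sounds Cb5 C#5 C5 E6 D#5.
Then write for Eb baritone saxophone: it sounds a major thirteenth below written, so the part must be a major thirteenth above concert.
Cb5 → Ab6
C#5 → A#6
C5 → A6
E6 → C#8
D#5 → B#6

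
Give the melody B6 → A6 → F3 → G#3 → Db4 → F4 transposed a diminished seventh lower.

C##6 B#5 G#2 A##2 E3 G#3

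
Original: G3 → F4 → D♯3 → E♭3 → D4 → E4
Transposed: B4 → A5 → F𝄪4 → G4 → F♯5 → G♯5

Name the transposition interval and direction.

up a major tenth

Take the first pair: G3 → B4. G to B spans 10 letter names, so the interval is some kind of tenth.
G3 to B4 is 16 semitones, which makes it a major tenth; the second version is higher, so the direction is up.
Checking another pair — E4 → G#5 — gives the same interval.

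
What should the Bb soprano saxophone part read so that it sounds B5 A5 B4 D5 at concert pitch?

Written C4 sounds as Bb3 on the Bb soprano saxophone, so concert pitches are written a major second up.
B5 → C#6
A5 → B5
B4 → C#5
D5 → E5

C#6 B5 C#5 E5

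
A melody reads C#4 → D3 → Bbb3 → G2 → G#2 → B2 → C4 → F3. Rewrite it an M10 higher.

E#5 F#4 Db5 B3 B#3 D#4 E5 A4

A major tenth up from C#4 gives E#5.
D3 up a major tenth is F#4.
A major tenth up from Bbb3 gives Db5.
G2: a tenth up reaches B, and 16 semitones makes it B3.
A major tenth up from G#2 gives B#3.
A major tenth up from B2 gives D#4.
A major tenth up from C4 gives E5.
F3 up a major tenth is A4.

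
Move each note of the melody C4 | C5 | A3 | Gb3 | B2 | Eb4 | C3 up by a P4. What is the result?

F4 F5 D4 Cb4 E3 Ab4 F3

C4 up a perfect fourth is F4.
C5 up a perfect fourth is F5.
A perfect fourth up from A3 gives D4.
Gb3 up a perfect fourth is Cb4.
B2 up a perfect fourth is E3.
A perfect fourth up from Eb4 gives Ab4.
C3: a fourth up reaches F, and 5 semitones makes it F3.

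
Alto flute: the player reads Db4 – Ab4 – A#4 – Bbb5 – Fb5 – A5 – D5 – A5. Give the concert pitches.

Written C4 on the alto flute sounds as G3, a perfect fourth lower; apply that shift to every note.
Db4 → Ab3
Ab4 → Eb4
A#4 → E#4
Bbb5 → Fb5
Fb5 → Cb5
A5 → E5
D5 → A4
A5 → E5

Ab3 Eb4 E#4 Fb5 Cb5 E5 A4 E5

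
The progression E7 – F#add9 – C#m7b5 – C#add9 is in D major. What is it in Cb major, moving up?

Db7 Ebadd9 Bbm7b5 Bbadd9

D major up to Cb major is a diminished seventh; each chord root moves by that interval while the quality stays the same.
E7: root E up a diminished seventh → Db, giving Db7.
F#add9: root F# up a diminished seventh → Eb, giving Ebadd9.
C#m7b5: root C# up a diminished seventh → Bb, giving Bbm7b5.
C#add9: root C# up a diminished seventh → Bb, giving Bbadd9.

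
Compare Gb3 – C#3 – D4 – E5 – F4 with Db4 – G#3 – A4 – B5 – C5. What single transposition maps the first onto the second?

up a perfect fifth

Take the first pair: Gb3 → Db4. G to D spans 5 letter names, so the interval is some kind of fifth.
Gb3 to Db4 is 7 semitones, which makes it a perfect fifth; the second version is higher, so the direction is up.
Checking another pair — F4 → C5 — gives the same interval.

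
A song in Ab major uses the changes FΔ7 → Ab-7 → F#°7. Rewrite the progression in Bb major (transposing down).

GΔ7 Bb-7 G#°7

Ab major down to Bb major is a minor seventh; each chord root moves by that interval while the quality stays the same.
FΔ7: root F down a minor seventh → G, giving GΔ7.
Ab-7: root Ab down a minor seventh → Bb, giving Bb-7.
F#°7: root F# down a minor seventh → G#, giving G#°7.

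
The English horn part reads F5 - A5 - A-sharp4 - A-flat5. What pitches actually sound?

Bb4 D5 D#4 Db5

The English horn sounds a perfect fifth below written, so transpose each written note down a perfect fifth.
F5 → Bb4
A5 → D5
A#4 → D#4
Ab5 → Db5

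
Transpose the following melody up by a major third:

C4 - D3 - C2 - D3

E4 F#3 E2 F#3

C4: a third up reaches E, and 4 semitones makes it E4.
D3: a third up reaches F, and 4 semitones makes it F#3.
C2 up a major third is E2.
A major third up from D3 gives F#3.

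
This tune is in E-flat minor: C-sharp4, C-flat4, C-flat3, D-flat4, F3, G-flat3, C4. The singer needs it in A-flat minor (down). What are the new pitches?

F#3 Fb3 Fb2 Gb3 Bb2 Cb3 F3

E-flat minor to A-flat minor down is a perfect fifth, so every note moves down by that interval.
C#4 -> F#3
Cb4 -> Fb3
Cb3 -> Fb2
Db4 -> Gb3
F3 -> Bb2
Gb3 -> Cb3
C4 -> F3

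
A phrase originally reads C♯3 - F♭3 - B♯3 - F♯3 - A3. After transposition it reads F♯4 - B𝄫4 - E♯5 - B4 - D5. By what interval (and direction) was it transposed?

up a perfect eleventh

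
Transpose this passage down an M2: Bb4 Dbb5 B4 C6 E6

Ab4 Cbb5 A4 Bb5 D6

Bb4 becomes Ab4
Dbb5 becomes Cbb5
B4 becomes A4
C6 becomes Bb5
E6 becomes D6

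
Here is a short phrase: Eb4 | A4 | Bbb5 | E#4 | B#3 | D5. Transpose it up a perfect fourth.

Eb4 → Ab4
A4 → D5
Bbb5 → Ebb6
E#4 → A#4
B#3 → E#4
D5 → G5

Ab4 D5 Ebb6 A#4 E#4 G5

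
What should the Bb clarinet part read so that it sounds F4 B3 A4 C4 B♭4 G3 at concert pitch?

G4 C#4 B4 D4 C5 A3

The Bb clarinet sounds a major second below written, so the written part must be a major second above concert — transpose each note up.
F4 to G4
B3 to C#4
A4 to B4
C4 to D4
Bb4 to C5
G3 to A3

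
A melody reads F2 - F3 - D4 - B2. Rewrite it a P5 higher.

F2 to C3
F3 to C4
D4 to A4
B2 to F#3

C3 C4 A4 F#3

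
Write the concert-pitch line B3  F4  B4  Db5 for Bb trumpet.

C#4 G4 C#5 Eb5

Written C4 sounds as Bb3 on the Bb trumpet, so concert pitches are written a major second up.
B3 -> C#4
F4 -> G4
B4 -> C#5
Db5 -> Eb5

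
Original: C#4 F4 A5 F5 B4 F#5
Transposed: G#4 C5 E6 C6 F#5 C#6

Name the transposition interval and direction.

Take the first pair: C#4 → G#4. C to G spans 5 letter names, so the interval is some kind of fifth.
C#4 to G#4 is 7 semitones, which makes it a perfect fifth; the second version is higher, so the direction is up.
Checking another pair — F#5 → C#6 — gives the same interval.

up a perfect fifth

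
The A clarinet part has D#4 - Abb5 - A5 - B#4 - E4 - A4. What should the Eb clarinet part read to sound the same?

G##3 Db5 D#5 E##4 A#3 D#4

First find concert pitch: the A clarinet sounds a minor third below written, so D#4 Abb5 A5 B#4 E4 A4 sounds B#3 Fb5 F#5 G##4 C#4 F#4.
Then write for Eb clarinet: it sounds a minor third above written, so the part must be a minor third below concert.
B#3 → G##3
Fb5 → Db5
F#5 → D#5
G##4 → E##4
C#4 → A#3
F#4 → D#4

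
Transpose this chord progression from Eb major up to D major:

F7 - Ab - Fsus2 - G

E7 G Esus2 F#

Eb major up to D major is a major seventh; each chord root moves by that interval while the quality stays the same.
F7: root F up a major seventh → E, giving E7.
Ab: root Ab up a major seventh → G, giving G.
Fsus2: root F up a major seventh → E, giving Esus2.
G: root G up a major seventh → F#, giving F#.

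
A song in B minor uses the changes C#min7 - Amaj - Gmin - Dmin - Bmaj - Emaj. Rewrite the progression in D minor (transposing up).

Emin7 Cmaj Bbmin Fmin Dmaj Gmaj

B minor up to D minor is a minor third; each chord root moves by that interval while the quality stays the same.
C#min7: root C# up a minor third → E, giving Emin7.
Amaj: root A up a minor third → C, giving Cmaj.
Gmin: root G up a minor third → Bb, giving Bbmin.
Dmin: root D up a minor third → F, giving Fmin.
Bmaj: root B up a minor third → D, giving Dmaj.
Emaj: root E up a minor third → G, giving Gmaj.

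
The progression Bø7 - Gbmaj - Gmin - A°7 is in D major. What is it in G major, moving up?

Eø7 Cbmaj Cmin D°7

D major up to G major is a perfect fourth; each chord root moves by that interval while the quality stays the same.
Bø7: root B up a perfect fourth → E, giving Eø7.
Gbmaj: root Gb up a perfect fourth → Cb, giving Cbmaj.
Gmin: root G up a perfect fourth → C, giving Cmin.
A°7: root A up a perfect fourth → D, giving D°7.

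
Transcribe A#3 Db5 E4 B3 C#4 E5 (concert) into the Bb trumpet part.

B#3 Eb5 F#4 C#4 D#4 F#5

Written C4 sounds as Bb3 on the Bb trumpet, so concert pitches are written a major second up.
A#3 becomes B#3
Db5 becomes Eb5
E4 becomes F#4
B3 becomes C#4
C#4 becomes D#4
E5 becomes F#5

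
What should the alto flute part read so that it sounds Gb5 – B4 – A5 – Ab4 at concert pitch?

Cb6 E5 D6 Db5

The alto flute sounds a perfect fourth below written, so the written part must be a perfect fourth above concert — transpose each note up.
Gb5 to Cb6
B4 to E5
A5 to D6
Ab4 to Db5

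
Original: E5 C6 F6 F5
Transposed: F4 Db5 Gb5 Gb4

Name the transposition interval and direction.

down a major seventh

Take the first pair: E5 → F4. E to F spans 7 letter names, so the interval is some kind of seventh.
F4 to E5 is 11 semitones, which makes it a major seventh; the second version is lower, so the direction is down.
Checking another pair — F5 → Gb4 — gives the same interval.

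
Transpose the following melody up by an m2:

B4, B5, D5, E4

C5 C6 Eb5 F4

B4 to C5
B5 to C6
D5 to Eb5
E4 to F4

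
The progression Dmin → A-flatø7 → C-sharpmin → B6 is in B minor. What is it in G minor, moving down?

Bbmin Fbø7 Amin G6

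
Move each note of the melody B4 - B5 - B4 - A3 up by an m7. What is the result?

A5 A6 A5 G4

B4: a seventh up reaches A, and 10 semitones makes it A5.
B5: a seventh up reaches A, and 10 semitones makes it A6.
B4 up a minor seventh is A5.
A minor seventh up from A3 gives G4.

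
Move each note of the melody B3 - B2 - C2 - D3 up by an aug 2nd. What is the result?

C##4 C##3 D#2 E#3

B3 to C##4
B2 to C##3
C2 to D#2
D3 to E#3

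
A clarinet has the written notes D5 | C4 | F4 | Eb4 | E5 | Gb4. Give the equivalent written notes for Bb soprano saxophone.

C#5 B3 E4 D4 D#5 F4

First find concert pitch: the A clarinet sounds a minor third below written, so D5 C4 F4 Eb4 E5 Gb4 sounds B4 A3 D4 C4 C#5 Eb4.
Then write for Bb soprano saxophone: it sounds a major second below written, so the part must be a major second above concert.
B4 → C#5
A3 → B3
D4 → E4
C4 → D4
C#5 → D#5
Eb4 → F4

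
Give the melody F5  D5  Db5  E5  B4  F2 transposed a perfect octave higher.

F6 D6 Db6 E6 B5 F3

F5: an octave up reaches F, and 12 semitones makes it F6.
D5 up a perfect octave is D6.
Db5 up a perfect octave is Db6.
E5 up a perfect octave is E6.
A perfect octave up from B4 gives B5.
F2 up a perfect octave is F3.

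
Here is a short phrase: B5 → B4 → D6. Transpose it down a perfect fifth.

E5 E4 G5

B5 down a perfect fifth is E5.
A perfect fifth down from B4 gives E4.
D6: a fifth down reaches G, and 7 semitones makes it G5.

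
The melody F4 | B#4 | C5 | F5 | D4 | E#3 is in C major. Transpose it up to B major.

E5 A##5 B5 E6 C#5 D##4

C major to B major up is a major seventh, so every note moves up by that interval.
F4 gives E5
B#4 gives A##5
C5 gives B5
F5 gives E6
D4 gives C#5
E#3 gives D##4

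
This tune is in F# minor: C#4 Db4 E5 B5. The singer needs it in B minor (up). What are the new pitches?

F#4 Gb4 A5 E6

F# minor to B minor up is a perfect fourth, so every note moves up by that interval.
C#4 -> F#4
Db4 -> Gb4
E5 -> A5
B5 -> E6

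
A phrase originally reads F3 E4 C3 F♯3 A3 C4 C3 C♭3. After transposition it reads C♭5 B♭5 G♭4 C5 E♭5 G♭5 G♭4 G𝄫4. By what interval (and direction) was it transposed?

up a diminished twelfth

From F3 to Cb5 is 12 letter names — a twelfth of some quality.
F3 to Cb5 is 18 semitones, which makes it a diminished twelfth; the second version is higher, so the direction is up.
Checking another pair — Cb3 → Gbb4 — gives the same interval.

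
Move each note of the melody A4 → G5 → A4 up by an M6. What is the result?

A4 gives F#5
G5 gives E6
A4 gives F#5

F#5 E6 F#5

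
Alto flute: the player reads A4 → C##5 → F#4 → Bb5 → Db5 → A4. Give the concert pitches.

The alto flute sounds a perfect fourth below written, so transpose each written note down a perfect fourth.
A4 to E4
C##5 to G##4
F#4 to C#4
Bb5 to F5
Db5 to Ab4
A4 to E4

E4 G##4 C#4 F5 Ab4 E4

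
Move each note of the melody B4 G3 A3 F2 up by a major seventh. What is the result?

B4 → A#5
G3 → F#4
A3 → G#4
F2 → E3

A#5 F#4 G#4 E3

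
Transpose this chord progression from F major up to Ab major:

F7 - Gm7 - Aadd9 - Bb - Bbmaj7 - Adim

Ab7 Bbm7 Cadd9 Db Dbmaj7 Cdim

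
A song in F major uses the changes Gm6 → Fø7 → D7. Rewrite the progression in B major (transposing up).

C#m6 Bø7 G#7

F major up to B major is an augmented fourth; each chord root moves by that interval while the quality stays the same.
Gm6: root G up an augmented fourth → C#, giving C#m6.
Fø7: root F up an augmented fourth → B, giving Bø7.
D7: root D up an augmented fourth → G#, giving G#7.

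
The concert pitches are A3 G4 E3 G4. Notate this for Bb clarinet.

Written C4 sounds as Bb3 on the Bb clarinet, so concert pitches are written a major second up.
A3 gives B3
G4 gives A4
E3 gives F#3
G4 gives A4

B3 A4 F#3 A4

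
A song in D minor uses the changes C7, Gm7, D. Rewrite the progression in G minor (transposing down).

F7 Cm7 G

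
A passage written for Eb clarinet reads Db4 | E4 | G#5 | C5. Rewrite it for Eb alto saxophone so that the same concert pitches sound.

First find concert pitch: the Eb clarinet sounds a minor third above written, so Db4 E4 G#5 C5 sounds Fb4 G4 B5 Eb5.
Then write for Eb alto saxophone: it sounds a major sixth below written, so the part must be a major sixth above concert.
Fb4 → Db5
G4 → E5
B5 → G#6
Eb5 → C6

Db5 E5 G#6 C6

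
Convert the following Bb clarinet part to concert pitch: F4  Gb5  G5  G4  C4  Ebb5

Eb4 Fb5 F5 F4 Bb3 Dbb5

Written C4 on the Bb clarinet sounds as Bb3, a major second lower; apply that shift to every note.
F4 → Eb4
Gb5 → Fb5
G5 → F5
G4 → F4
C4 → Bb3
Ebb5 → Dbb5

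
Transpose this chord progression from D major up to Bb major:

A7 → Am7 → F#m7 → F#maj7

F7 Fm7 Dm7 Dmaj7

D major up to Bb major is a minor sixth; each chord root moves by that interval while the quality stays the same.
A7: root A up a minor sixth → F, giving F7.
Am7: root A up a minor sixth → F, giving Fm7.
F#m7: root F# up a minor sixth → D, giving Dm7.
F#maj7: root F# up a minor sixth → D, giving Dmaj7.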